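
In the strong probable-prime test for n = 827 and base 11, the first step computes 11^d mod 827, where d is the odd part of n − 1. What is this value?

1

n − 1 = 826 = 2^1 · 413, so s = 1 and d = 413.
11^413 mod 827 = 1.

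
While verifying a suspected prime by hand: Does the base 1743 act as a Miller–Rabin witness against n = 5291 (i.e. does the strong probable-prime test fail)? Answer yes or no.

n − 1 = 5290 = 2^1 · 2645, so s = 1 and d = 2645.
Repeated squaring mod 5291: 1743^1 ≡ 1743, 1743^2 ≡ 1015, 1743^4 ≡ 3771, 1743^8 ≡ 3524, 1743^16 ≡ 599, 1743^32 ≡ 4304, 1743^64 ≡ 625, 1743^128 ≡ 4382, 1743^256 ≡ 885, 1743^512 ≡ 157, 1743^1024 ≡ 3485, 1743^2048 ≡ 2380.
2645 = 2048 + 512 + 64 + 16 + 4 + 1, so 1743^2645 ≡ 2380·157·625·599·3771·1743 ≡ 287 (mod 5291).
x_0 = 1743^2645 mod 5291 = 287.
x_0 ∉ {1, 5290} and s = 1, so 1743 is a Miller–Rabin witness and 5291 is composite.

yes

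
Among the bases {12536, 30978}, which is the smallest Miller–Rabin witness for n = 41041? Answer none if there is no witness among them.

n − 1 = 41040 = 2^4 · 2565, so s = 4 and d = 2565.
Base 12536: x_0 = 12536^2565 mod 41041 = 41040. x_0 = 41040 ≡ −1, so 12536 is not a witness.
Base 30978: x_0 = 30978^2565 mod 41041 = 41040. x_0 = 41040 ≡ −1, so 30978 is not a witness.
No listed base is a witness for 41041.

none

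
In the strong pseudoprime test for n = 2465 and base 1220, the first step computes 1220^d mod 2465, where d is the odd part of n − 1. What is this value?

n − 1 = 2464 = 2^5 · 77, so s = 5 and d = 77.
1220^77 mod 2465 = 1815.

1815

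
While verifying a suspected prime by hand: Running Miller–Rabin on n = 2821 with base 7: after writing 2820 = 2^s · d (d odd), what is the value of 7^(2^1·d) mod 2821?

714

n − 1 = 2820 = 2^2 · 705, so s = 2 and d = 705.
Repeated squaring mod 2821: 7^1 ≡ 7, 7^2 ≡ 49, 7^4 ≡ 2401, 7^8 ≡ 1498, 7^16 ≡ 1309, 7^32 ≡ 1134, 7^64 ≡ 2401, 7^128 ≡ 1498, 7^256 ≡ 1309, 7^512 ≡ 1134.
705 = 512 + 128 + 64 + 1, so 7^705 ≡ 1134·1498·2401·7 ≡ 931 (mod 2821).
x_0 = 931.
x_1 = 931^2 mod 2821 = 714.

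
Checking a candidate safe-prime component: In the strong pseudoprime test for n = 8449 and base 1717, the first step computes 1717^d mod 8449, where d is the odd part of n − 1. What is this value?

n − 1 = 8448 = 2^8 · 33, so s = 8 and d = 33.
1717^33 mod 8449 = 5559.

5559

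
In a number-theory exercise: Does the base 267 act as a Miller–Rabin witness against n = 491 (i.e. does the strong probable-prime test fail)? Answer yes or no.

n − 1 = 490 = 2^1 · 245, so s = 1 and d = 245.
Repeated squaring mod 491: 267^1 ≡ 267, 267^2 ≡ 94, 267^4 ≡ 489, 267^8 ≡ 4, 267^16 ≡ 16, 267^32 ≡ 256, 267^64 ≡ 233, 267^128 ≡ 279.
245 = 128 + 64 + 32 + 16 + 4 + 1, so 267^245 ≡ 279·233·256·16·489·267 ≡ 490 (mod 491).
x_0 = 267^245 mod 491 = 490.
x_0 = 490 ≡ −1, so 267 is not a witness.

no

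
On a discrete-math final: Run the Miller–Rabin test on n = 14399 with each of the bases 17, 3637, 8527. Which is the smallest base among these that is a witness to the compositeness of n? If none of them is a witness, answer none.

n − 1 = 14398 = 2^1 · 7199, so s = 1 and d = 7199.
Base 17: x_0 = 17^7199 mod 14399 = 2686. x_0 ∉ {1, 14398} and s = 1, so 17 is a Miller–Rabin witness and 14399 is composite.
Base 3637: x_0 = 3637^7199 mod 14399 = 3110. x_0 ∉ {1, 14398} and s = 1, so 3637 is a Miller–Rabin witness and 14399 is composite.
Base 8527: x_0 = 8527^7199 mod 14399 = 2052. x_0 ∉ {1, 14398} and s = 1, so 8527 is a Miller–Rabin witness and 14399 is composite.
The smallest witness among the given bases is 17.

17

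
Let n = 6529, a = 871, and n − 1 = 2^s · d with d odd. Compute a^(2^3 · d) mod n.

n − 1 = 6528 = 2^7 · 51, so s = 7 and d = 51.
Repeated squaring mod 6529: 871^1 ≡ 871, 871^2 ≡ 1277, 871^4 ≡ 5008, 871^8 ≡ 2175, 871^16 ≡ 3629, 871^32 ≡ 648.
51 = 32 + 16 + 2 + 1, so 871^51 ≡ 648·3629·1277·871 ≡ 2276 (mod 6529).
x_0 = 2276.
x_1 = 2276^2 mod 6529 = 2679.
x_2 = 2679^2 mod 6529 = 1670.
x_3 = 1670^2 mod 6529 = 1017.

1017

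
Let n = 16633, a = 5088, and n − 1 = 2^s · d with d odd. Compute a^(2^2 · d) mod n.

n − 1 = 16632 = 2^3 · 2079, so s = 3 and d = 2079.
x_0 = 5088^2079 mod 16633 = 8549.
x_1 = 8549^2 mod 16633 = 16632.
x_2 = 16632^2 mod 16633 = 1.

1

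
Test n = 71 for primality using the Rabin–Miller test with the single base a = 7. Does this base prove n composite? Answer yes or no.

no

n − 1 = 70 = 2^1 · 35, so s = 1 and d = 35.
Repeated squaring mod 71: 7^1 ≡ 7, 7^2 ≡ 49, 7^4 ≡ 58, 7^8 ≡ 27, 7^16 ≡ 19, 7^32 ≡ 6.
35 = 32 + 2 + 1, so 7^35 ≡ 6·49·7 ≡ 70 (mod 71).
x_0 = 7^35 mod 71 = 70.
x_0 = 70 ≡ −1, so 7 is not a witness.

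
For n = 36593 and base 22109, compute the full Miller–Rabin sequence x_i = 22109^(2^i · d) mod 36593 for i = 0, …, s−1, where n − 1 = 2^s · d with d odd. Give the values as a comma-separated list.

6973, 27225, 9410, 29633

n − 1 = 36592 = 2^4 · 2287, so s = 4 and d = 2287.
x_0 = 22109^2287 mod 36593 = 6973.
x_1 = 6973^2 mod 36593 = 27225.
x_2 = 27225^2 mod 36593 = 9410.
x_3 = 9410^2 mod 36593 = 29633.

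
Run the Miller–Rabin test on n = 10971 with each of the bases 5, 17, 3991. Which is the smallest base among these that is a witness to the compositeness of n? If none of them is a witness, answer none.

n − 1 = 10970 = 2^1 · 5485, so s = 1 and d = 5485.
Base 5: x_0 = 5^5485 mod 10971 = 2777. x_0 ∉ {1, 10970} and s = 1, so 5 is a Miller–Rabin witness and 10971 is composite.
Base 17: x_0 = 17^5485 mod 10971 = 7127. x_0 ∉ {1, 10970} and s = 1, so 17 is a Miller–Rabin witness and 10971 is composite.
Base 3991: x_0 = 3991^5485 mod 10971 = 3190. x_0 ∉ {1, 10970} and s = 1, so 3991 is a Miller–Rabin witness and 10971 is composite.
The smallest witness among the given bases is 5.

5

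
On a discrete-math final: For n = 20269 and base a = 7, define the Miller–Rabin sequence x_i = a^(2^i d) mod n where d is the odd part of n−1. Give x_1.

n − 1 = 20268 = 2^2 · 5067, so s = 2 and d = 5067.
x_0 = 7^5067 mod 20269 = 20268.
x_1 = 20268^2 mod 20269 = 1.

1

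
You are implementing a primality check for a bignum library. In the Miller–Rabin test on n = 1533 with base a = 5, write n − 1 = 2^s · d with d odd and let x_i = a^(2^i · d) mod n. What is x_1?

1045

n − 1 = 1532 = 2^2 · 383, so s = 2 and d = 383.
x_0 = 5^383 mod 1533 = 206.
x_1 = 206^2 mod 1533 = 1045.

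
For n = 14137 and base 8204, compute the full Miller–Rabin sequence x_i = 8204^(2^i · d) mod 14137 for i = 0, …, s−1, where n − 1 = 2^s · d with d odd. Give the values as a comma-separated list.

11858, 5562, 4088

n − 1 = 14136 = 2^3 · 1767, so s = 3 and d = 1767.
x_0 = 8204^1767 mod 14137 = 11858.
x_1 = 11858^2 mod 14137 = 5562.
x_2 = 5562^2 mod 14137 = 4088.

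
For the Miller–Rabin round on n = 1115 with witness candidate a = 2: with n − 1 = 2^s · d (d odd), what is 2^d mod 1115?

n − 1 = 1114 = 2^1 · 557, so s = 1 and d = 557.
Repeated squaring mod 1115: 2^1 ≡ 2, 2^2 ≡ 4, 2^4 ≡ 16, 2^8 ≡ 256, 2^16 ≡ 866, 2^32 ≡ 676, 2^64 ≡ 941, 2^128 ≡ 171, 2^256 ≡ 251, 2^512 ≡ 561.
557 = 512 + 32 + 8 + 4 + 1, so 2^557 ≡ 561·676·256·16·2 ≡ 227 (mod 1115).

227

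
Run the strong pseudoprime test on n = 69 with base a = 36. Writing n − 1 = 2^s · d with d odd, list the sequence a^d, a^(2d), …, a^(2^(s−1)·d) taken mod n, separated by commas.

n − 1 = 68 = 2^2 · 17, so s = 2 and d = 17.
x_0 = 36^17 mod 69 = 6.
x_1 = 6^2 mod 69 = 36.

6, 36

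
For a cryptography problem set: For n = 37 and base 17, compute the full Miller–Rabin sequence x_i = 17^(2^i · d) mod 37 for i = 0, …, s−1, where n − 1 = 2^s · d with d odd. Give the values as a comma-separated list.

n − 1 = 36 = 2^2 · 9, so s = 2 and d = 9.
x_0 = 17^9 mod 37 = 6.
x_1 = 6^2 mod 37 = 36.

6, 36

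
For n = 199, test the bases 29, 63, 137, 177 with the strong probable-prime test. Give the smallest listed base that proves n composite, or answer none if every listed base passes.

none

n − 1 = 198 = 2^1 · 99, so s = 1 and d = 99.
Base 29: x_0 = 29^99 mod 199 = 1. x_0 = 1, so 29 is not a witness.
Base 63: x_0 = 63^99 mod 199 = 1. x_0 = 1, so 63 is not a witness.
Base 137: x_0 = 137^99 mod 199 = 198. x_0 = 198 ≡ −1, so 137 is not a witness.
Base 177: x_0 = 177^99 mod 199 = 1. x_0 = 1, so 177 is not a witness.
No listed base is a witness for 199.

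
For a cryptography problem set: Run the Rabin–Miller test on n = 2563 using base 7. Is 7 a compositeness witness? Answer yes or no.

yes

n − 1 = 2562 = 2^1 · 1281, so s = 1 and d = 1281.
Repeated squaring mod 2563: 7^1 ≡ 7, 7^2 ≡ 49, 7^4 ≡ 2401, 7^8 ≡ 614, 7^16 ≡ 235, 7^32 ≡ 1402, 7^64 ≡ 2346, 7^128 ≡ 955, 7^256 ≡ 2160, 7^512 ≡ 940, 7^1024 ≡ 1928.
1281 = 1024 + 256 + 1, so 7^1281 ≡ 1928·2160·7 ≡ 2361 (mod 2563).
x_0 = 7^1281 mod 2563 = 2361.
x_0 ∉ {1, 2562} and s = 1, so 7 is a Miller–Rabin witness and 2563 is composite.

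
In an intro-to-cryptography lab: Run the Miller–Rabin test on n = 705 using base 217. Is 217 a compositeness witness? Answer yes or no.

n − 1 = 704 = 2^6 · 11, so s = 6 and d = 11.
Repeated squaring mod 705: 217^1 ≡ 217, 217^2 ≡ 559, 217^4 ≡ 166, 217^8 ≡ 61.
11 = 8 + 2 + 1, so 217^11 ≡ 61·559·217 ≡ 508 (mod 705).
x_0 = 217^11 mod 705 = 508.
x_0 is neither 1 nor 704, so continue squaring.
x_1 = 508^2 mod 705 = 34.
x_2 = 34^2 mod 705 = 451.
x_3 = 451^2 mod 705 = 361.
x_4 = 361^2 mod 705 = 601.
x_5 = 601^2 mod 705 = 241.
Reached i = s−1 = 5 without hitting −1: 217 is a Miller–Rabin witness and 705 is composite.

yes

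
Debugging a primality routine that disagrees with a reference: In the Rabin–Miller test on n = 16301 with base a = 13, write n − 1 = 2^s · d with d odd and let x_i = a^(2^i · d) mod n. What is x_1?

1

n − 1 = 16300 = 2^2 · 4075, so s = 2 and d = 4075.
x_0 = 13^4075 mod 16301 = 1.
x_1 = 1^2 mod 16301 = 1.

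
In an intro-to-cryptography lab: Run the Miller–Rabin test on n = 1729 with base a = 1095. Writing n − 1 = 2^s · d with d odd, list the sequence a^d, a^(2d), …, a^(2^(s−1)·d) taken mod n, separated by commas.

n − 1 = 1728 = 2^6 · 27, so s = 6 and d = 27.
x_0 = 1095^27 mod 1729 = 664.
x_1 = 664^2 mod 1729 = 1.
x_2 = 1^2 mod 1729 = 1.
x_3 = 1^2 mod 1729 = 1.
x_4 = 1^2 mod 1729 = 1.
x_5 = 1^2 mod 1729 = 1.

664, 1, 1, 1, 1, 1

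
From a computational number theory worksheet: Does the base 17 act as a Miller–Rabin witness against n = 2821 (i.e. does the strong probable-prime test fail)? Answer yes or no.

n − 1 = 2820 = 2^2 · 705, so s = 2 and d = 705.
By repeated squaring, 17^705 ≡ 2820 (mod 2821).
x_0 = 17^705 mod 2821 = 2820.
x_0 = 2820 ≡ −1, so 17 is not a witness.

no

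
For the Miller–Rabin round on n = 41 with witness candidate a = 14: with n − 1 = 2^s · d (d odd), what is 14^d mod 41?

27

n − 1 = 40 = 2^3 · 5, so s = 3 and d = 5.
Repeated squaring mod 41: 14^1 ≡ 14, 14^2 ≡ 32, 14^4 ≡ 40.
5 = 4 + 1, so 14^5 ≡ 40·14 ≡ 27 (mod 41).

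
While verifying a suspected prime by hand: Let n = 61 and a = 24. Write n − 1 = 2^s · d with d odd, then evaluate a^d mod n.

n − 1 = 60 = 2^2 · 15, so s = 2 and d = 15.
24^15 mod 61 = 11.

11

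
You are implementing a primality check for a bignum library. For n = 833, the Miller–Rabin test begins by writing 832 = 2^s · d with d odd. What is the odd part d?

Halving: 832 → 416 → 208 → 104 → 52 → 26 → 13; 13 is odd.
So 832 = 2^6 · 13.

13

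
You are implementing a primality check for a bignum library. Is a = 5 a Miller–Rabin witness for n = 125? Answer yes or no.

n − 1 = 124 = 2^2 · 31, so s = 2 and d = 31.
x_0 = 5^31 mod 125 = 0.
x_0 is neither 1 nor 124, so continue squaring.
x_1 = 0^2 mod 125 = 0.
Reached i = s−1 = 1 without hitting −1: 5 is a Miller–Rabin witness and 125 is composite.

yes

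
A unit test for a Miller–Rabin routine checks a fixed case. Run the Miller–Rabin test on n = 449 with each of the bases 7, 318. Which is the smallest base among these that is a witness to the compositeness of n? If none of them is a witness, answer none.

n − 1 = 448 = 2^6 · 7, so s = 6 and d = 7.
Base 7: x_0 = 7^7 mod 449 = 77. x_0 is neither 1 nor 448, so continue squaring. x_1 = 77^2 mod 449 = 92. x_2 = 92^2 mod 449 = 382. x_3 = 382^2 mod 449 = 448. x_3 ≡ −1, so 7 is not a witness.
Base 318: x_0 = 318^7 mod 449 = 37. x_0 is neither 1 nor 448, so continue squaring. x_1 = 37^2 mod 449 = 22. x_2 = 22^2 mod 449 = 35. x_3 = 35^2 mod 449 = 327. x_4 = 327^2 mod 449 = 67. x_5 = 67^2 mod 449 = 448. x_5 ≡ −1, so 318 is not a witness.
No listed base is a witness for 449.

none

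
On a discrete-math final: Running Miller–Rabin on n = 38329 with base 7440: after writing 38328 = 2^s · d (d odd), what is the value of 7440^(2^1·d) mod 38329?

n − 1 = 38328 = 2^3 · 4791, so s = 3 and d = 4791.
Repeated squaring mod 38329: 7440^1 ≡ 7440, 7440^2 ≡ 6524, 7440^4 ≡ 17386, 7440^8 ≡ 10502, 7440^16 ≡ 19471, 7440^32 ≡ 7702, 7440^64 ≡ 25841, 7440^128 ≡ 27772, 7440^256 ≡ 27846, 7440^512 ≡ 4046, 7440^1024 ≡ 3633, 7440^2048 ≡ 13513, 7440^4096 ≡ 1813.
4791 = 4096 + 512 + 128 + 32 + 16 + 4 + 2 + 1, so 7440^4791 ≡ 1813·4046·27772·7702·19471·17386·6524·7440 ≡ 23477 (mod 38329).
x_0 = 23477.
x_1 = 23477^2 mod 38329 = 36838.

36838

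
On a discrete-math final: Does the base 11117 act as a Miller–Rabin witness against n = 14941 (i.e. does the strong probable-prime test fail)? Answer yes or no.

yes

n − 1 = 14940 = 2^2 · 3735, so s = 2 and d = 3735.
x_0 = 11117^3735 mod 14941 = 10198.
x_0 is neither 1 nor 14940, so continue squaring.
x_1 = 10198^2 mod 14941 = 9844.
Reached i = s−1 = 1 without hitting −1: 11117 is a Miller–Rabin witness and 14941 is composite.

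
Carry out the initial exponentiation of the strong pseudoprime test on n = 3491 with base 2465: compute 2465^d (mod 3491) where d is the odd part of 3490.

1

n − 1 = 3490 = 2^1 · 1745, so s = 1 and d = 1745.
2465^1745 mod 3491 = 1.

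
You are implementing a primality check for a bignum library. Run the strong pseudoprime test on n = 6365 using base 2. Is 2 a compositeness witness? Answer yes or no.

n − 1 = 6364 = 2^2 · 1591, so s = 2 and d = 1591.
Repeated squaring mod 6365: 2^1 ≡ 2, 2^2 ≡ 4, 2^4 ≡ 16, 2^8 ≡ 256, 2^16 ≡ 1886, 2^32 ≡ 5326, 2^64 ≡ 3836, 2^128 ≡ 5381, 2^256 ≡ 776, 2^512 ≡ 3866, 2^1024 ≡ 936.
1591 = 1024 + 512 + 32 + 16 + 4 + 2 + 1, so 2^1591 ≡ 936·3866·5326·1886·16·4·2 ≡ 128 (mod 6365).
x_0 = 2^1591 mod 6365 = 128.
x_0 is neither 1 nor 6364, so continue squaring.
x_1 = 128^2 mod 6365 = 3654.
Reached i = s−1 = 1 without hitting −1: 2 is a Miller–Rabin witness and 6365 is composite.

yes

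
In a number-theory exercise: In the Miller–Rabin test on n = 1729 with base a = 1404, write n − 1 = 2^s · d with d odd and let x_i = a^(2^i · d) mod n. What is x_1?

n − 1 = 1728 = 2^6 · 27, so s = 6 and d = 27.
x_0 = 1404^27 mod 1729 = 533.
x_1 = 533^2 mod 1729 = 533.

533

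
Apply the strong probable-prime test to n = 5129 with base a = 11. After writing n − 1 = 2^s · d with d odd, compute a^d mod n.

2251

n − 1 = 5128 = 2^3 · 641, so s = 3 and d = 641.
11^641 mod 5129 = 2251.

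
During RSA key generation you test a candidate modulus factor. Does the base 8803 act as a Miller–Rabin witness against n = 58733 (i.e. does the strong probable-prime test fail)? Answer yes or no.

n − 1 = 58732 = 2^2 · 14683, so s = 2 and d = 14683.
x_0 = 8803^14683 mod 58733 = 58732.
x_0 = 58732 ≡ −1, so 8803 is not a witness.

no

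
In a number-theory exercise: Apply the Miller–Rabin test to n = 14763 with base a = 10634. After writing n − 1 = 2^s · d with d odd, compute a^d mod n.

n − 1 = 14762 = 2^1 · 7381, so s = 1 and d = 7381.
10634^7381 mod 14763 = 10634.

10634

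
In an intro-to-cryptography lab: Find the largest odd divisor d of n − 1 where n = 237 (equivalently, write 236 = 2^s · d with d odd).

59

Halving: 236 → 118 → 59; 59 is odd.
So 236 = 2^2 · 59.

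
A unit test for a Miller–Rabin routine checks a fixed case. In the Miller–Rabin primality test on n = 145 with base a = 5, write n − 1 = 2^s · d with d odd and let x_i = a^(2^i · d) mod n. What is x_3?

25

n − 1 = 144 = 2^4 · 9, so s = 4 and d = 9.
Repeated squaring mod 145: 5^1 ≡ 5, 5^2 ≡ 25, 5^4 ≡ 45, 5^8 ≡ 140.
9 = 8 + 1, so 5^9 ≡ 140·5 ≡ 120 (mod 145).
x_0 = 120.
x_1 = 120^2 mod 145 = 45.
x_2 = 45^2 mod 145 = 140.
x_3 = 140^2 mod 145 = 25.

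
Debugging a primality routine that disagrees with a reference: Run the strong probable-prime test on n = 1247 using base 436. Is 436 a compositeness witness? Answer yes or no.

yes

n − 1 = 1246 = 2^1 · 623, so s = 1 and d = 623.
x_0 = 436^623 mod 1247 = 552.
x_0 ∉ {1, 1246} and s = 1, so 436 is a Miller–Rabin witness and 1247 is composite.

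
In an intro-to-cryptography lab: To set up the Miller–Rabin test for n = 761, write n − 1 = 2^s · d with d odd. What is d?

Halving: 760 → 380 → 190 → 95; 95 is odd.
So 760 = 2^3 · 95.

95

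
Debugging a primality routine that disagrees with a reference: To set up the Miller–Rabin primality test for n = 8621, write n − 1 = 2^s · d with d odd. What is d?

2155

Halving: 8620 → 4310 → 2155; 2155 is odd.
So 8620 = 2^2 · 2155.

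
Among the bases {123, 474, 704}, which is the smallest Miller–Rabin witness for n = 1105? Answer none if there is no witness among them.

n − 1 = 1104 = 2^4 · 69, so s = 4 and d = 69.
Base 123: x_0 = 123^69 mod 1105 = 1058. x_0 is neither 1 nor 1104, so continue squaring. x_1 = 1058^2 mod 1105 = 1104. x_1 ≡ −1, so 123 is not a witness.
Base 474: x_0 = 474^69 mod 1105 = 954. x_0 is neither 1 nor 1104, so continue squaring. x_1 = 954^2 mod 1105 = 701. x_2 = 701^2 mod 1105 = 781. x_3 = 781^2 mod 1105 = 1. x_3 = 1 but x_2 ≠ ±1, a nontrivial square root of 1 — 474 is a witness and 1105 is composite.
Base 704: x_0 = 704^69 mod 1105 = 759. x_0 is neither 1 nor 1104, so continue squaring. x_1 = 759^2 mod 1105 = 376. x_2 = 376^2 mod 1105 = 1041. x_3 = 1041^2 mod 1105 = 781. Reached i = s−1 = 3 without hitting −1: 704 is a Miller–Rabin witness and 1105 is composite.
The smallest witness among the given bases is 474.

474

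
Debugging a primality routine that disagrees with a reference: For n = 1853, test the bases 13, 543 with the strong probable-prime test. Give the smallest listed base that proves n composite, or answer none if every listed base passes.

13

n − 1 = 1852 = 2^2 · 463, so s = 2 and d = 463.
Base 13: x_0 = 13^463 mod 1853 = 446. x_0 is neither 1 nor 1852, so continue squaring. x_1 = 446^2 mod 1853 = 645. Reached i = s−1 = 1 without hitting −1: 13 is a Miller–Rabin witness and 1853 is composite.
Base 543: x_0 = 543^463 mod 1853 = 1325. x_0 is neither 1 nor 1852, so continue squaring. x_1 = 1325^2 mod 1853 = 834. Reached i = s−1 = 1 without hitting −1: 543 is a Miller–Rabin witness and 1853 is composite.
The smallest witness among the given bases is 13.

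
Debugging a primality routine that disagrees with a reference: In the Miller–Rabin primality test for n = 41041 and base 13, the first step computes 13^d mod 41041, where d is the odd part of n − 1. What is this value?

1924

n − 1 = 41040 = 2^4 · 2565, so s = 4 and d = 2565.
13^2565 mod 41041 = 1924.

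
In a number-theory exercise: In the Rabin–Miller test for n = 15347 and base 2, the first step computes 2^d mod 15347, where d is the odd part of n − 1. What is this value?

1524

n − 1 = 15346 = 2^1 · 7673, so s = 1 and d = 7673.
2^7673 mod 15347 = 1524.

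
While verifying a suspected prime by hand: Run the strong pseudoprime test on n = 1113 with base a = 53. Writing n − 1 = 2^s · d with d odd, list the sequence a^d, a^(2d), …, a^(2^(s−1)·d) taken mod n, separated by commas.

53, 583, 424

n − 1 = 1112 = 2^3 · 139, so s = 3 and d = 139.
x_0 = 53^139 mod 1113 = 53.
x_1 = 53^2 mod 1113 = 583.
x_2 = 583^2 mod 1113 = 424.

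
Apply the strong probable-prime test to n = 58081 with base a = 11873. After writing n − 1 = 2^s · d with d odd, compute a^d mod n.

n − 1 = 58080 = 2^5 · 1815, so s = 5 and d = 1815.
Repeated squaring mod 58081: 11873^1 ≡ 11873, 11873^2 ≡ 5542, 11873^4 ≡ 46996, 11873^8 ≡ 35910, 11873^16 ≡ 13738, 11873^32 ≡ 27475, 11873^64 ≡ 54949, 11873^128 ≡ 51816, 11873^256 ≡ 45550, 11873^512 ≡ 33018, 11873^1024 ≡ 7954.
1815 = 1024 + 512 + 256 + 16 + 4 + 2 + 1, so 11873^1815 ≡ 7954·33018·45550·13738·46996·5542·11873 ≡ 37532 (mod 58081).

37532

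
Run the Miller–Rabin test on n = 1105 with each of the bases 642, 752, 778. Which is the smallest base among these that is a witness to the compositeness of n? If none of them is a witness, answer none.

n − 1 = 1104 = 2^4 · 69, so s = 4 and d = 69.
Base 642: x_0 = 642^69 mod 1105 = 642. x_0 is neither 1 nor 1104, so continue squaring. x_1 = 642^2 mod 1105 = 1104. x_1 ≡ −1, so 642 is not a witness.
Base 752: x_0 = 752^69 mod 1105 = 242. x_0 is neither 1 nor 1104, so continue squaring. x_1 = 242^2 mod 1105 = 1104. x_1 ≡ −1, so 752 is not a witness.
Base 778: x_0 = 778^69 mod 1105 = 268. x_0 is neither 1 nor 1104, so continue squaring. x_1 = 268^2 mod 1105 = 1104. x_1 ≡ −1, so 778 is not a witness.
No listed base is a witness for 1105.

none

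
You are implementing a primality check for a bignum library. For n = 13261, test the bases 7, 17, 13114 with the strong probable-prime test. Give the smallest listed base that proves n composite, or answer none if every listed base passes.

n − 1 = 13260 = 2^2 · 3315, so s = 2 and d = 3315.
Base 7: x_0 = 7^3315 mod 13261 = 11199. x_0 is neither 1 nor 13260, so continue squaring. x_1 = 11199^2 mod 13261 = 8324. Reached i = s−1 = 1 without hitting −1: 7 is a Miller–Rabin witness and 13261 is composite.
Base 17: x_0 = 17^3315 mod 13261 = 12469. x_0 is neither 1 nor 13260, so continue squaring. x_1 = 12469^2 mod 13261 = 3997. Reached i = s−1 = 1 without hitting −1: 17 is a Miller–Rabin witness and 13261 is composite.
Base 13114: x_0 = 13114^3315 mod 13261 = 7537. x_0 is neither 1 nor 13260, so continue squaring. x_1 = 7537^2 mod 13261 = 9506. Reached i = s−1 = 1 without hitting −1: 13114 is a Miller–Rabin witness and 13261 is composite.
The smallest witness among the given bases is 7.

7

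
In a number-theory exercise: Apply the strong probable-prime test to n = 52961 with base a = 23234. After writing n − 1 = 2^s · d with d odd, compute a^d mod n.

35416

n − 1 = 52960 = 2^5 · 1655, so s = 5 and d = 1655.
23234^1655 mod 52961 = 35416.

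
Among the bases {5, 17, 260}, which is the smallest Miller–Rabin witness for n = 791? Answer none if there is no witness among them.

5

n − 1 = 790 = 2^1 · 395, so s = 1 and d = 395.
Base 5: x_0 = 5^395 mod 791 = 101. x_0 ∉ {1, 790} and s = 1, so 5 is a Miller–Rabin witness and 791 is composite.
Base 17: x_0 = 17^395 mod 791 = 285. x_0 ∉ {1, 790} and s = 1, so 17 is a Miller–Rabin witness and 791 is composite.
Base 260: x_0 = 260^395 mod 791 = 246. x_0 ∉ {1, 790} and s = 1, so 260 is a Miller–Rabin witness and 791 is composite.
The smallest witness among the given bases is 5.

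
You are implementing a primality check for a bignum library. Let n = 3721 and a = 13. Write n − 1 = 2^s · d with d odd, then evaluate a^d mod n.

1770

n − 1 = 3720 = 2^3 · 465, so s = 3 and d = 465.
13^465 mod 3721 = 1770.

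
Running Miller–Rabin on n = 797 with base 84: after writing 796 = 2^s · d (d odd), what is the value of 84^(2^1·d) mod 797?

n − 1 = 796 = 2^2 · 199, so s = 2 and d = 199.
By repeated squaring, 84^199 ≡ 1 (mod 797).
x_0 = 1.
x_1 = 1^2 mod 797 = 1.

1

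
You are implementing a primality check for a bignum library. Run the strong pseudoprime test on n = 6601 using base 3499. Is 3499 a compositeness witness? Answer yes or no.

yes

n − 1 = 6600 = 2^3 · 825, so s = 3 and d = 825.
x_0 = 3499^825 mod 6601 = 4647.
x_0 is neither 1 nor 6600, so continue squaring.
x_1 = 4647^2 mod 6601 = 2738.
x_2 = 2738^2 mod 6601 = 4509.
Reached i = s−1 = 2 without hitting −1: 3499 is a Miller–Rabin witness and 6601 is composite.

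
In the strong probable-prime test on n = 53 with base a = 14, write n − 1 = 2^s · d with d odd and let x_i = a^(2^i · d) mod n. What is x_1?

52

n − 1 = 52 = 2^2 · 13, so s = 2 and d = 13.
Repeated squaring mod 53: 14^1 ≡ 14, 14^2 ≡ 37, 14^4 ≡ 44, 14^8 ≡ 28.
13 = 8 + 4 + 1, so 14^13 ≡ 28·44·14 ≡ 23 (mod 53).
x_0 = 23.
x_1 = 23^2 mod 53 = 52.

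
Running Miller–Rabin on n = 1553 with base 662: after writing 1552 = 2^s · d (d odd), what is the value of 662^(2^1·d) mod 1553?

881

n − 1 = 1552 = 2^4 · 97, so s = 4 and d = 97.
x_0 = 662^97 mod 1553 = 1302.
x_1 = 1302^2 mod 1553 = 881.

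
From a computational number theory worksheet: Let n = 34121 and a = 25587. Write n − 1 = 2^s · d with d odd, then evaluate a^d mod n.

8352

n − 1 = 34120 = 2^3 · 4265, so s = 3 and d = 4265.
By repeated squaring, 25587^4265 ≡ 8352 (mod 34121).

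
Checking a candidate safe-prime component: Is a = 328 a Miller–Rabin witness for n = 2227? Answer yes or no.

n − 1 = 2226 = 2^1 · 1113, so s = 1 and d = 1113.
Repeated squaring mod 2227: 328^1 ≡ 328, 328^2 ≡ 688, 328^4 ≡ 1220, 328^8 ≡ 764, 328^16 ≡ 222, 328^32 ≡ 290, 328^64 ≡ 1701, 328^128 ≡ 528, 328^256 ≡ 409, 328^512 ≡ 256, 328^1024 ≡ 953.
1113 = 1024 + 64 + 16 + 8 + 1, so 328^1113 ≡ 953·1701·222·764·328 ≡ 284 (mod 2227).
x_0 = 328^1113 mod 2227 = 284.
x_0 ∉ {1, 2226} and s = 1, so 328 is a Miller–Rabin witness and 2227 is composite.

yes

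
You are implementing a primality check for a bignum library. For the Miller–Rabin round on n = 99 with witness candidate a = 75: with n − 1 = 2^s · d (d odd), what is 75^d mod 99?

27

n − 1 = 98 = 2^1 · 49, so s = 1 and d = 49.
Repeated squaring mod 99: 75^1 ≡ 75, 75^2 ≡ 81, 75^4 ≡ 27, 75^8 ≡ 36, 75^16 ≡ 9, 75^32 ≡ 81.
49 = 32 + 16 + 1, so 75^49 ≡ 81·9·75 ≡ 27 (mod 99).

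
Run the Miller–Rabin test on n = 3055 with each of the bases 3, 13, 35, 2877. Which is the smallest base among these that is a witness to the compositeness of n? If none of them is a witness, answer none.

n − 1 = 3054 = 2^1 · 1527, so s = 1 and d = 1527.
Base 3: x_0 = 3^1527 mod 3055 = 742. x_0 ∉ {1, 3054} and s = 1, so 3 is a Miller–Rabin witness and 3055 is composite.
Base 13: x_0 = 13^1527 mod 3055 = 1092. x_0 ∉ {1, 3054} and s = 1, so 13 is a Miller–Rabin witness and 3055 is composite.
Base 35: x_0 = 35^1527 mod 3055 = 2835. x_0 ∉ {1, 3054} and s = 1, so 35 is a Miller–Rabin witness and 3055 is composite.
Base 2877: x_0 = 2877^1527 mod 3055 = 2573. x_0 ∉ {1, 3054} and s = 1, so 2877 is a Miller–Rabin witness and 3055 is composite.
The smallest witness among the given bases is 3.

3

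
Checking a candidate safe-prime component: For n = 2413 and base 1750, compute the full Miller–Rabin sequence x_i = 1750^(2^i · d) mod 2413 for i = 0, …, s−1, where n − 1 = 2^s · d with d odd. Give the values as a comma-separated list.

1652, 1

n − 1 = 2412 = 2^2 · 603, so s = 2 and d = 603.
x_0 = 1750^603 mod 2413 = 1652.
x_1 = 1652^2 mod 2413 = 1.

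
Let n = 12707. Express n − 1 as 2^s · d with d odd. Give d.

6353

Halving: 12706 → 6353; 6353 is odd.
So 12706 = 2^1 · 6353.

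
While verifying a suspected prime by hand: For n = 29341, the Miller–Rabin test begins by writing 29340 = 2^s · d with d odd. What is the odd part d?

Halving: 29340 → 14670 → 7335; 7335 is odd.
So 29340 = 2^2 · 7335.

7335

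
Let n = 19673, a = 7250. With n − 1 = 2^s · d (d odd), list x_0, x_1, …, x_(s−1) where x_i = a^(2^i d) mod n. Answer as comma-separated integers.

n − 1 = 19672 = 2^3 · 2459, so s = 3 and d = 2459.
x_0 = 7250^2459 mod 19673 = 280.
x_1 = 280^2 mod 19673 = 19381.
x_2 = 19381^2 mod 19673 = 6572.

280, 19381, 6572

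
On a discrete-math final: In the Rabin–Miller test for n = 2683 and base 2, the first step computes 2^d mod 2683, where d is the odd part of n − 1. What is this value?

n − 1 = 2682 = 2^1 · 1341, so s = 1 and d = 1341.
Repeated squaring mod 2683: 2^1 ≡ 2, 2^2 ≡ 4, 2^4 ≡ 16, 2^8 ≡ 256, 2^16 ≡ 1144, 2^32 ≡ 2115, 2^64 ≡ 664, 2^128 ≡ 884, 2^256 ≡ 703, 2^512 ≡ 537, 2^1024 ≡ 1288.
1341 = 1024 + 256 + 32 + 16 + 8 + 4 + 1, so 2^1341 ≡ 1288·703·2115·1144·256·16·2 ≡ 2682 (mod 2683).

2682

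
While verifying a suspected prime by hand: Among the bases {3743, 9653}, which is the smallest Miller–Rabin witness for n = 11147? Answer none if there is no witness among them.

3743

n − 1 = 11146 = 2^1 · 5573, so s = 1 and d = 5573.
Base 3743: x_0 = 3743^5573 mod 11147 = 3175. x_0 ∉ {1, 11146} and s = 1, so 3743 is a Miller–Rabin witness and 11147 is composite.
Base 9653: x_0 = 9653^5573 mod 11147 = 9059. x_0 ∉ {1, 11146} and s = 1, so 9653 is a Miller–Rabin witness and 11147 is composite.
The smallest witness among the given bases is 3743.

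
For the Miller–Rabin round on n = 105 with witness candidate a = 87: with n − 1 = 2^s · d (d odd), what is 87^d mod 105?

87

n − 1 = 104 = 2^3 · 13, so s = 3 and d = 13.
87^13 mod 105 = 87.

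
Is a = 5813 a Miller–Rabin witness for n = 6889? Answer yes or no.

yes

n − 1 = 6888 = 2^3 · 861, so s = 3 and d = 861.
x_0 = 5813^861 mod 6889 = 997.
x_0 is neither 1 nor 6888, so continue squaring.
x_1 = 997^2 mod 6889 = 1993.
x_2 = 1993^2 mod 6889 = 3985.
Reached i = s−1 = 2 without hitting −1: 5813 is a Miller–Rabin witness and 6889 is composite.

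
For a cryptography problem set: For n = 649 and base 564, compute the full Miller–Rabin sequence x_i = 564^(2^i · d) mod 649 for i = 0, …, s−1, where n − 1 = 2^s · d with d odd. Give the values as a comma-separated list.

n − 1 = 648 = 2^3 · 81, so s = 3 and d = 81.
x_0 = 564^81 mod 649 = 608.
x_1 = 608^2 mod 649 = 383.
x_2 = 383^2 mod 649 = 15.

608, 383, 15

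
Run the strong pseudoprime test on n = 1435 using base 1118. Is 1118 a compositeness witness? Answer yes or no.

yes

n − 1 = 1434 = 2^1 · 717, so s = 1 and d = 717.
x_0 = 1118^717 mod 1435 = 13.
x_0 ∉ {1, 1434} and s = 1, so 1118 is a Miller–Rabin witness and 1435 is composite.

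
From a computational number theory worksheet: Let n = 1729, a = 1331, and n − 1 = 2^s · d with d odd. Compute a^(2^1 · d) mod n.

1065

n − 1 = 1728 = 2^6 · 27, so s = 6 and d = 27.
Repeated squaring mod 1729: 1331^1 ≡ 1331, 1331^2 ≡ 1065, 1331^4 ≡ 1, 1331^8 ≡ 1, 1331^16 ≡ 1.
27 = 16 + 8 + 2 + 1, so 1331^27 ≡ 1·1·1065·1331 ≡ 1464 (mod 1729).
x_0 = 1464.
x_1 = 1464^2 mod 1729 = 1065.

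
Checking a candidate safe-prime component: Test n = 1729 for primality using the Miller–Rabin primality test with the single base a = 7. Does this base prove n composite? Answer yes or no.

n − 1 = 1728 = 2^6 · 27, so s = 6 and d = 27.
x_0 = 7^27 mod 1729 = 343.
x_0 is neither 1 nor 1728, so continue squaring.
x_1 = 343^2 mod 1729 = 77.
x_2 = 77^2 mod 1729 = 742.
x_3 = 742^2 mod 1729 = 742.
x_4 = 742^2 mod 1729 = 742.
x_5 = 742^2 mod 1729 = 742.
Reached i = s−1 = 5 without hitting −1: 7 is a Miller–Rabin witness and 1729 is composite.

yes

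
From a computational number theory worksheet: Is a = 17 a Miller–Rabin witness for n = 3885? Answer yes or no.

n − 1 = 3884 = 2^2 · 971, so s = 2 and d = 971.
x_0 = 17^971 mod 3885 = 3428.
x_0 is neither 1 nor 3884, so continue squaring.
x_1 = 3428^2 mod 3885 = 2944.
Reached i = s−1 = 1 without hitting −1: 17 is a Miller–Rabin witness and 3885 is composite.

yes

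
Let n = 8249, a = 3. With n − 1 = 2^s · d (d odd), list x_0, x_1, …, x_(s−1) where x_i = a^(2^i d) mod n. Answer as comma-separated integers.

6254, 4007, 3495

n − 1 = 8248 = 2^3 · 1031, so s = 3 and d = 1031.
x_0 = 3^1031 mod 8249 = 6254.
x_1 = 6254^2 mod 8249 = 4007.
x_2 = 4007^2 mod 8249 = 3495.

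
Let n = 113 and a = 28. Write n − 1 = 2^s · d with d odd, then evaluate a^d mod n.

n − 1 = 112 = 2^4 · 7, so s = 4 and d = 7.
Repeated squaring mod 113: 28^1 ≡ 28, 28^2 ≡ 106, 28^4 ≡ 49.
7 = 4 + 2 + 1, so 28^7 ≡ 49·106·28 ≡ 1 (mod 113).

1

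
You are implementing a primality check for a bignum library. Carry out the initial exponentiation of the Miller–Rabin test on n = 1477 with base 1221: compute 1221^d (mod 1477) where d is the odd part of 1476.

n − 1 = 1476 = 2^2 · 369, so s = 2 and d = 369.
1221^369 mod 1477 = 335.

335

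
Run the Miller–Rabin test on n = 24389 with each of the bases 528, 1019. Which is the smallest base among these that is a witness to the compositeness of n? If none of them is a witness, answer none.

n − 1 = 24388 = 2^2 · 6097, so s = 2 and d = 6097.
Base 528: x_0 = 528^6097 mod 24389 = 4320. x_0 is neither 1 nor 24388, so continue squaring. x_1 = 4320^2 mod 24389 = 4815. Reached i = s−1 = 1 without hitting −1: 528 is a Miller–Rabin witness and 24389 is composite.
Base 1019: x_0 = 1019^6097 mod 24389 = 3885. x_0 is neither 1 nor 24388, so continue squaring. x_1 = 3885^2 mod 24389 = 20823. Reached i = s−1 = 1 without hitting −1: 1019 is a Miller–Rabin witness and 24389 is composite.
The smallest witness among the given bases is 528.

528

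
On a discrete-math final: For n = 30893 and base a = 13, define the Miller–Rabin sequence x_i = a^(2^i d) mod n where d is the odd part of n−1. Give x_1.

30892

n − 1 = 30892 = 2^2 · 7723, so s = 2 and d = 7723.
x_0 = 13^7723 mod 30893 = 7625.
x_1 = 7625^2 mod 30893 = 30892.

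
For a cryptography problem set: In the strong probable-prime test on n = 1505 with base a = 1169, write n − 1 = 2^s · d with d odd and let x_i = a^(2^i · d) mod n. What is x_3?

n − 1 = 1504 = 2^5 · 47, so s = 5 and d = 47.
Repeated squaring mod 1505: 1169^1 ≡ 1169, 1169^2 ≡ 21, 1169^4 ≡ 441, 1169^8 ≡ 336, 1169^16 ≡ 21, 1169^32 ≡ 441.
47 = 32 + 8 + 4 + 2 + 1, so 1169^47 ≡ 441·336·441·21·1169 ≡ 819 (mod 1505).
x_0 = 819.
x_1 = 819^2 mod 1505 = 1036.
x_2 = 1036^2 mod 1505 = 231.
x_3 = 231^2 mod 1505 = 686.

686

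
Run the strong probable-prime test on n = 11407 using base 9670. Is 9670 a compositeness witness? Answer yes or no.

yes

n − 1 = 11406 = 2^1 · 5703, so s = 1 and d = 5703.
Repeated squaring mod 11407: 9670^1 ≡ 9670, 9670^2 ≡ 5721, 9670^4 ≡ 3158, 9670^8 ≡ 3246, 9670^16 ≡ 7855, 9670^32 ≡ 562, 9670^64 ≡ 7855, 9670^128 ≡ 562, 9670^256 ≡ 7855, 9670^512 ≡ 562, 9670^1024 ≡ 7855, 9670^2048 ≡ 562, 9670^4096 ≡ 7855.
5703 = 4096 + 1024 + 512 + 64 + 4 + 2 + 1, so 9670^5703 ≡ 7855·7855·562·7855·3158·5721·9670 ≡ 10869 (mod 11407).
x_0 = 9670^5703 mod 11407 = 10869.
x_0 ∉ {1, 11406} and s = 1, so 9670 is a Miller–Rabin witness and 11407 is composite.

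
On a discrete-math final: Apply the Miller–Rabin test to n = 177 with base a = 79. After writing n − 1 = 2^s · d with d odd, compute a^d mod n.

175

n − 1 = 176 = 2^4 · 11, so s = 4 and d = 11.
79^11 mod 177 = 175.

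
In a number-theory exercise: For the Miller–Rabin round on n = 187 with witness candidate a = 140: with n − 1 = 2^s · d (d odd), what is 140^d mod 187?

n − 1 = 186 = 2^1 · 93, so s = 1 and d = 93.
140^93 mod 187 = 72.

72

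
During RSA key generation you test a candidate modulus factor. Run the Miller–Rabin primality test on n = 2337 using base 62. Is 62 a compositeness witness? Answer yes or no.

n − 1 = 2336 = 2^5 · 73, so s = 5 and d = 73.
x_0 = 62^73 mod 2337 = 5.
x_0 is neither 1 nor 2336, so continue squaring.
x_1 = 5^2 mod 2337 = 25.
x_2 = 25^2 mod 2337 = 625.
x_3 = 625^2 mod 2337 = 346.
x_4 = 346^2 mod 2337 = 529.
Reached i = s−1 = 4 without hitting −1: 62 is a Miller–Rabin witness and 2337 is composite.

yes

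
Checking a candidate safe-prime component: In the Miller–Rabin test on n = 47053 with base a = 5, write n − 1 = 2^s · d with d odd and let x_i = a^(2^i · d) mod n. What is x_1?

n − 1 = 47052 = 2^2 · 11763, so s = 2 and d = 11763.
Repeated squaring mod 47053: 5^1 ≡ 5, 5^2 ≡ 25, 5^4 ≡ 625, 5^8 ≡ 14201, 5^16 ≡ 46296, 5^32 ≡ 8413, 5^64 ≡ 10857, 5^128 ≡ 6684, 5^256 ≡ 22559, 5^512 ≡ 30286, 5^1024 ≡ 37667, 5^2048 ≡ 13780, 5^4096 ≡ 29545, 5^8192 ≡ 26822.
11763 = 8192 + 2048 + 1024 + 256 + 128 + 64 + 32 + 16 + 2 + 1, so 5^11763 ≡ 26822·13780·37667·22559·6684·10857·8413·46296·25·5 ≡ 30931 (mod 47053).
x_0 = 30931.
x_1 = 30931^2 mod 47053 = 45165.

45165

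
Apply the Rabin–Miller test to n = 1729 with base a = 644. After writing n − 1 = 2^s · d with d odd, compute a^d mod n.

n − 1 = 1728 = 2^6 · 27, so s = 6 and d = 27.
By repeated squaring, 644^27 ≡ 343 (mod 1729).

343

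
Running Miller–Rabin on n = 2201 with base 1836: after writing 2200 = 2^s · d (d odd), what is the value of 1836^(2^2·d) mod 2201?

1741

n − 1 = 2200 = 2^3 · 275, so s = 3 and d = 275.
x_0 = 1836^275 mod 2201 = 1400.
x_1 = 1400^2 mod 2201 = 1110.
x_2 = 1110^2 mod 2201 = 1741.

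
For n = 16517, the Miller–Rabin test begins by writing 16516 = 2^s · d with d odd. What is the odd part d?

4129

Halving: 16516 → 8258 → 4129; 4129 is odd.
So 16516 = 2^2 · 4129.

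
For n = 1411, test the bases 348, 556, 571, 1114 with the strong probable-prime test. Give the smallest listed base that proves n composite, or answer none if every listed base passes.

n − 1 = 1410 = 2^1 · 705, so s = 1 and d = 705.
Base 348: x_0 = 348^705 mod 1411 = 824. x_0 ∉ {1, 1410} and s = 1, so 348 is a Miller–Rabin witness and 1411 is composite.
Base 556: x_0 = 556^705 mod 1411 = 267. x_0 ∉ {1, 1410} and s = 1, so 556 is a Miller–Rabin witness and 1411 is composite.
Base 571: x_0 = 571^705 mod 1411 = 724. x_0 ∉ {1, 1410} and s = 1, so 571 is a Miller–Rabin witness and 1411 is composite.
Base 1114: x_0 = 1114^705 mod 1411 = 1352. x_0 ∉ {1, 1410} and s = 1, so 1114 is a Miller–Rabin witness and 1411 is composite.
The smallest witness among the given bases is 348.

348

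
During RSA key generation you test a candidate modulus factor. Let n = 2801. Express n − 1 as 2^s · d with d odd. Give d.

175

Halving: 2800 → 1400 → 700 → 350 → 175; 175 is odd.
So 2800 = 2^4 · 175.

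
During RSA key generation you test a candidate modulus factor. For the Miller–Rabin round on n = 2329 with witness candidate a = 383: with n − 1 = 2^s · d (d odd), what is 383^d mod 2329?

1817

n − 1 = 2328 = 2^3 · 291, so s = 3 and d = 291.
Repeated squaring mod 2329: 383^1 ≡ 383, 383^2 ≡ 2291, 383^4 ≡ 1444, 383^8 ≡ 681, 383^16 ≡ 290, 383^32 ≡ 256, 383^64 ≡ 324, 383^128 ≡ 171, 383^256 ≡ 1293.
291 = 256 + 32 + 2 + 1, so 383^291 ≡ 1293·256·2291·383 ≡ 1817 (mod 2329).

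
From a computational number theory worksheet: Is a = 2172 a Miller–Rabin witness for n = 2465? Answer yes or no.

no

n − 1 = 2464 = 2^5 · 77, so s = 5 and d = 77.
Repeated squaring mod 2465: 2172^1 ≡ 2172, 2172^2 ≡ 2039, 2172^4 ≡ 1531, 2172^8 ≡ 2211, 2172^16 ≡ 426, 2172^32 ≡ 1531, 2172^64 ≡ 2211.
77 = 64 + 8 + 4 + 1, so 2172^77 ≡ 2211·2211·1531·2172 ≡ 302 (mod 2465).
x_0 = 2172^77 mod 2465 = 302.
x_0 is neither 1 nor 2464, so continue squaring.
x_1 = 302^2 mod 2465 = 2464.
x_1 ≡ −1, so 2172 is not a witness.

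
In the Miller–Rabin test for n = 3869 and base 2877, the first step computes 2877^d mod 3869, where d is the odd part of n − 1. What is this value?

2270

n − 1 = 3868 = 2^2 · 967, so s = 2 and d = 967.
By repeated squaring, 2877^967 ≡ 2270 (mod 3869).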